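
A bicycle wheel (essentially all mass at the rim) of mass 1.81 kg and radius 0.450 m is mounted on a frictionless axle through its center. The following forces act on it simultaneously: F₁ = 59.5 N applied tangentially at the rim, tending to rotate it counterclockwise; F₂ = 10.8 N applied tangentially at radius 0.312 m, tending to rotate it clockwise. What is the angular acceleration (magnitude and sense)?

I = MR² = (1.81)(0.450)² = 0.3665 kg·m².
Taking counterclockwise as positive: τ₁ = +(59.5)(0.450) = +26.78 N·m; τ₂ = −(10.8)(0.312) = −3.370 N·m.
Net torque τ = 23.41 N·m.
α = τ/I = 23.41/0.3665 = 63.86 rad/s².

α ≈ 63.9 rad/s², counterclockwise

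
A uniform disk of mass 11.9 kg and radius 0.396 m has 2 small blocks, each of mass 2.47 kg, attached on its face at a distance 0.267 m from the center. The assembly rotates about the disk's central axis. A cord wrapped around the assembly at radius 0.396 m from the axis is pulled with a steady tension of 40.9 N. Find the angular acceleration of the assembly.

I_disk = ½MR² = ½(11.9)(0.396)² = 0.9331 kg·m².
I_blocks = 2·m·r² = 2(2.47)(0.267)² = 0.3522 kg·m².
Total I = 1.285 kg·m².
τ = F r = (40.9)(0.396) = 16.20 N·m.
α = τ/I = 16.20/1.285 = 12.60 rad/s².

α ≈ 12.6 rad/s²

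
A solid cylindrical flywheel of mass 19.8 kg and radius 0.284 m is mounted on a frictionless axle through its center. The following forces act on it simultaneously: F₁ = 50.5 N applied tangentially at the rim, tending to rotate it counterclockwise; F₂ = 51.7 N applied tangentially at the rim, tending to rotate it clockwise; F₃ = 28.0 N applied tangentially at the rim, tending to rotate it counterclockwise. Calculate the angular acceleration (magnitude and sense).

α ≈ 9.53 rad/s², counterclockwise

I = ½MR² = (1/2)(19.8)(0.284)² = 0.7985 kg·m².
Taking counterclockwise as positive: τ₁ = +(50.5)(0.284) = +14.34 N·m; τ₂ = −(51.7)(0.284) = −14.68 N·m; τ₃ = +(28.0)(0.284) = +7.952 N·m.
Net torque τ = 7.611 N·m.
α = τ/I = 7.611/0.7985 = 9.532 rad/s².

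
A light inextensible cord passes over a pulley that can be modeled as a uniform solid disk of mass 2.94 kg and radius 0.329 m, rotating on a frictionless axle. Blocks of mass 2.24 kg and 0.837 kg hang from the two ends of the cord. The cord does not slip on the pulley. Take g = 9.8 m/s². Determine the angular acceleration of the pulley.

α ≈ 9.19 rad/s²

I = ½MR² = (1/2)(2.94)(0.329)² = 0.1591 kg·m².
Heavier block: m₁g − T₁ = m₁a. Lighter block: T₂ − m₂g = m₂a.
Pulley: (T₁ − T₂)R = Iα = I(a/R), so T₁ − T₂ = (I/R²)a = (1/2)M_p a = 1.470·a.
Adding the three: (m₁ − m₂)g = (m₁ + m₂ + 1.470)a, so a = (2.24 − 0.837)(9.8)/(2.24 + 0.837 + 1.470) = 3.024 m/s².
α = a/R = 3.024/0.329 = 9.191 rad/s².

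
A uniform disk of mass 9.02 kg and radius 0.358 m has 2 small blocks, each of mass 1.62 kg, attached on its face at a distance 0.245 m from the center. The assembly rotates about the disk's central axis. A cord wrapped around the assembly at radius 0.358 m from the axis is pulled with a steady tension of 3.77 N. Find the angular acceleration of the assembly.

I_disk = ½MR² = ½(9.02)(0.358)² = 0.5780 kg·m².
I_blocks = 2·m·r² = 2(1.62)(0.245)² = 0.1945 kg·m².
Total I = 0.7725 kg·m².
τ = F r = (3.77)(0.358) = 1.350 N·m.
α = τ/I = 1.350/0.7725 = 1.747 rad/s².

α ≈ 1.75 rad/s²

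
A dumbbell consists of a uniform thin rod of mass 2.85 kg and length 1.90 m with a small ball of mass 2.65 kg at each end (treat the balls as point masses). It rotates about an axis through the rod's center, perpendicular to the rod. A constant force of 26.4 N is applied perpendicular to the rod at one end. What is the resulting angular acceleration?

α ≈ 4.45 rad/s²

I_rod = (1/12)ML² = (1/12)(2.85)(1.90)² = 0.8574 kg·m².
I_balls = 2·m·(L/2)² = 2(2.65)(0.9500)² = 4.783 kg·m².
Total I = 5.641 kg·m².
τ = F·(L/2) = (26.4)(0.950) = 25.08 N·m.
α = τ/I = 25.08/5.641 = 4.446 rad/s².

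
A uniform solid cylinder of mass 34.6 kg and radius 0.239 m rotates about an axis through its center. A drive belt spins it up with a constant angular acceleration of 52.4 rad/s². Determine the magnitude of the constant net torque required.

I = ½MR² = (1/2)(34.6)(0.239)² = 0.9882 kg·m².
τ = Iα = (0.9882)(52.40) = 51.78 N·m.

τ ≈ 51.8 N·m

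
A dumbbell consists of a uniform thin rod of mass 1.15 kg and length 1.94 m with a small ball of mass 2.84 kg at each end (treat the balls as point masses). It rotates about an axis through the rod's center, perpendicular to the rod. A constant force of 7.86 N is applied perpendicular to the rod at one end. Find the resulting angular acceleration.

α ≈ 1.34 rad/s²

I_rod = (1/12)ML² = (1/12)(1.15)(1.94)² = 0.3607 kg·m².
I_balls = 2·m·(L/2)² = 2(2.84)(0.9700)² = 5.344 kg·m².
Total I = 5.705 kg·m².
τ = F·(L/2) = (7.86)(0.970) = 7.624 N·m.
α = τ/I = 7.624/5.705 = 1.336 rad/s².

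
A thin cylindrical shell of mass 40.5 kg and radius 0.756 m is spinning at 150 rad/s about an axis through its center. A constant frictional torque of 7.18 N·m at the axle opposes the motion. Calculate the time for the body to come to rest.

t ≈ 484 s

I = MR² = (40.5)(0.756)² = 23.15 kg·m².
The net torque has magnitude 7.18 N·m, opposing ω.
|α| = τ/I = 7.180/23.15 = 0.3102 rad/s² (deceleration).
0 = ω₀ − |α|t ⇒ t = ω₀/|α| = 150/0.3102 = 483.6 s.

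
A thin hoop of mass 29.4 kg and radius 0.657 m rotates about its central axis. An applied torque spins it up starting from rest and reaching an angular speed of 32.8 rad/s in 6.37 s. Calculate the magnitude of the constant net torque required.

τ ≈ 65.3 N·m

I = MR² = (29.4)(0.657)² = 12.69 kg·m².
α = Δω/Δt = (32.8 − 0)/6.37 = 5.149 rad/s².
τ = Iα = (12.69)(5.149) = 65.35 N·m.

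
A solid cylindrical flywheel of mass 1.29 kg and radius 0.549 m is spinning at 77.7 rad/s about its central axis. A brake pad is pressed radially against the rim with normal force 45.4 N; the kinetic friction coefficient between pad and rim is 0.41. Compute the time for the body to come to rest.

I = ½MR² = (1/2)(1.29)(0.549)² = 0.1944 kg·m².
Friction force f = μN = (0.41)(45.4) = 18.61 N at the rim; torque magnitude τ = fR = 10.22 N·m, opposing ω.
|α| = τ/I = 10.22/0.1944 = 52.57 rad/s² (deceleration).
0 = ω₀ − |α|t ⇒ t = ω₀/|α| = 77.7/52.57 = 1.478 s.

t ≈ 1.48 s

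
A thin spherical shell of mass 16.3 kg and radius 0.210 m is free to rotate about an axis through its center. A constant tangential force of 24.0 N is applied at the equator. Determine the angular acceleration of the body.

α ≈ 10.5 rad/s²

I = (2/3)MR² = (2/3)(16.3)(0.210)² = 0.4792 kg·m².
τ = F R = (24.0)(0.210) = 5.040 N·m.
From τ = Iα: α = 5.040/0.4792 = 10.52 rad/s².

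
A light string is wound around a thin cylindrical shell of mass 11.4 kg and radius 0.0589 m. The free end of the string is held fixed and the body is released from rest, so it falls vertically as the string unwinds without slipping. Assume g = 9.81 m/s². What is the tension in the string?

Translation: Mg − T = Ma. Rotation about the center: TR = Iα with I = MR².
With a = αR: T = (I/R²)a = M a, so Mg = (1 + 1.000)Ma.
a = g/(1 + 1.000) = 9.81/2.000 = 4.905 m/s².
T = 1.000·M·a = (1.000)(11.4)(4.905) = 55.92 N.

T ≈ 55.9 N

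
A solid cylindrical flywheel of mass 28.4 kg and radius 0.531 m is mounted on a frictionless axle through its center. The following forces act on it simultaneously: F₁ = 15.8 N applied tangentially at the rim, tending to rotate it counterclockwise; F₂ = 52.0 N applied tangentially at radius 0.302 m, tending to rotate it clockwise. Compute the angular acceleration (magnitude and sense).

I = ½MR² = (1/2)(28.4)(0.531)² = 4.004 kg·m².
Taking counterclockwise as positive: τ₁ = +(15.8)(0.531) = +8.390 N·m; τ₂ = −(52.0)(0.302) = −15.70 N·m.
Net torque τ = -7.314 N·m.
α = τ/I = -7.314/4.004 = -1.827 rad/s².

α ≈ 1.83 rad/s², clockwise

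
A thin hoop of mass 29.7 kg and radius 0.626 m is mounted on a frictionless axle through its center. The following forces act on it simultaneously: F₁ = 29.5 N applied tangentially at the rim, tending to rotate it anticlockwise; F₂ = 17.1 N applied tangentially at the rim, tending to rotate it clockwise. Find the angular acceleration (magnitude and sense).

α ≈ 0.667 rad/s², anticlockwise

I = MR² = (29.7)(0.626)² = 11.64 kg·m².
Taking anticlockwise as positive: τ₁ = +(29.5)(0.626) = +18.47 N·m; τ₂ = −(17.1)(0.626) = −10.70 N·m.
Net torque τ = 7.762 N·m.
α = τ/I = 7.762/11.64 = 0.6669 rad/s².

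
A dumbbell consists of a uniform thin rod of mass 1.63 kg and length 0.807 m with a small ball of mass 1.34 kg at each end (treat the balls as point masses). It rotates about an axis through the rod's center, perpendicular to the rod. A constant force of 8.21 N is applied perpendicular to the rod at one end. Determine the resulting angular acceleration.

I_rod = (1/12)ML² = (1/12)(1.63)(0.807)² = 0.08846 kg·m².
I_balls = 2·m·(L/2)² = 2(1.34)(0.4035)² = 0.4363 kg·m².
Total I = 0.5248 kg·m².
τ = F·(L/2) = (8.21)(0.404) = 3.313 N·m.
α = τ/I = 3.313/0.5248 = 6.312 rad/s².

α ≈ 6.31 rad/s²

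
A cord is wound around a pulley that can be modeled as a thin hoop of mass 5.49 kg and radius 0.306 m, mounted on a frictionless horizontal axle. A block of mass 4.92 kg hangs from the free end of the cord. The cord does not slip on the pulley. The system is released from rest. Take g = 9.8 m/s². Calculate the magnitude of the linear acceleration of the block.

I = MR² = (5.49)(0.306)² = 0.5141 kg·m².
Block: mg − T = ma. Pulley: TR = Iα. No-slip: a = αR, so T = (I/R²)a = 5.490·a.
Then mg = (m + 5.490)a, so a = (4.92)(9.8)/(4.92 + 5.490) = 4.632 m/s².

a ≈ 4.63 m/s²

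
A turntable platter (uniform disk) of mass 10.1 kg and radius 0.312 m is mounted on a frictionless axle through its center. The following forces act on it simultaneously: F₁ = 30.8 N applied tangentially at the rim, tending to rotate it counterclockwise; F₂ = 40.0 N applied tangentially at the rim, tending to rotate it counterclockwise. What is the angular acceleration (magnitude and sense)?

I = ½MR² = (1/2)(10.1)(0.312)² = 0.4916 kg·m².
Taking counterclockwise as positive: τ₁ = +(30.8)(0.312) = +9.610 N·m; τ₂ = +(40.0)(0.312) = +12.48 N·m.
Net torque τ = 22.09 N·m.
α = τ/I = 22.09/0.4916 = 44.94 rad/s².

α ≈ 44.9 rad/s², counterclockwise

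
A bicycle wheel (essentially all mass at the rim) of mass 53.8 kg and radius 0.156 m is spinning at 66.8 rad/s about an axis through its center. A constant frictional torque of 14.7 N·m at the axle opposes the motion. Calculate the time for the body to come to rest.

t ≈ 5.95 s

I = MR² = (53.8)(0.156)² = 1.309 kg·m².
The net torque has magnitude 14.7 N·m, opposing ω.
|α| = τ/I = 14.70/1.309 = 11.23 rad/s² (deceleration).
0 = ω₀ − |α|t ⇒ t = ω₀/|α| = 66.8/11.23 = 5.950 s.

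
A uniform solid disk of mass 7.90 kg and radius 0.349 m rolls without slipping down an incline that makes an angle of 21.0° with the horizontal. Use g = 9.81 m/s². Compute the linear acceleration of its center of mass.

Translation along the incline: Mg sinθ − f = Ma.
Rotation about the center: fR = Iα with I = ½MR². No-slip gives a = αR, so f = (I/R²)a = (1/2)M a.
Substituting: Mg sinθ = (1 + 0.5000)Ma, so a = g sinθ/(1 + 0.5000) = (9.81) sin 21.0° / 1.500 = 2.344 m/s².

a ≈ 2.34 m/s²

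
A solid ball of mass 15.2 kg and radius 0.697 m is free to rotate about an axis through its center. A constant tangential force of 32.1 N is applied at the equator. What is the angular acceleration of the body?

α ≈ 7.57 rad/s²

I = (2/5)MR² = (2/5)(15.2)(0.697)² = 2.954 kg·m².
τ = F R = (32.1)(0.697) = 22.37 N·m.
From τ = Iα: α = 22.37/2.954 = 7.575 rad/s².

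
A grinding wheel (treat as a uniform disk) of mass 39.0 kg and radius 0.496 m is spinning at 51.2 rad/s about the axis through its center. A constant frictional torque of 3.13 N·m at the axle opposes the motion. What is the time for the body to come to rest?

t ≈ 78.5 s

I = ½MR² = (1/2)(39.0)(0.496)² = 4.797 kg·m².
The net torque has magnitude 3.13 N·m, opposing ω.
|α| = τ/I = 3.130/4.797 = 0.6524 rad/s² (deceleration).
0 = ω₀ − |α|t ⇒ t = ω₀/|α| = 51.2/0.6524 = 78.47 s.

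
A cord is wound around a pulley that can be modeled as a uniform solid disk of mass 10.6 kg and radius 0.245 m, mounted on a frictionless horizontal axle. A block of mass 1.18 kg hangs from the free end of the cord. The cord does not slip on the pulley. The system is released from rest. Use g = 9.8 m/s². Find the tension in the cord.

I = ½MR² = (1/2)(10.6)(0.245)² = 0.3181 kg·m².
Block: mg − T = ma. Pulley: TR = Iα. No-slip: a = αR, so T = (I/R²)a = 5.300·a.
Then mg = (m + 5.300)a, so a = (1.18)(9.8)/(1.18 + 5.300) = 1.785 m/s².
T = 5.300·a = 9.458 N.

T ≈ 9.46 N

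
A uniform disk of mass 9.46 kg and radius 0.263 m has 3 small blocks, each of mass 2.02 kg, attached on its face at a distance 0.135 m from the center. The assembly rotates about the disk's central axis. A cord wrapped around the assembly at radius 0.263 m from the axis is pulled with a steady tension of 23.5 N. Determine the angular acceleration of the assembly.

α ≈ 14.1 rad/s²

I_disk = ½MR² = ½(9.46)(0.263)² = 0.3272 kg·m².
I_blocks = 3·m·r² = 3(2.02)(0.135)² = 0.1104 kg·m².
Total I = 0.4376 kg·m².
τ = F r = (23.5)(0.263) = 6.181 N·m.
α = τ/I = 6.181/0.4376 = 14.12 rad/s².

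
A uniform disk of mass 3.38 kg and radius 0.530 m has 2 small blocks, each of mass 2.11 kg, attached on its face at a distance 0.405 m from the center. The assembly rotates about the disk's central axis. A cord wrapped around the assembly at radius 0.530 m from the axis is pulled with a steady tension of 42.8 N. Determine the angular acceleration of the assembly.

I_disk = ½MR² = ½(3.38)(0.530)² = 0.4747 kg·m².
I_blocks = 2·m·r² = 2(2.11)(0.405)² = 0.6922 kg·m².
Total I = 1.167 kg·m².
τ = F r = (42.8)(0.530) = 22.68 N·m.
α = τ/I = 22.68/1.167 = 19.44 rad/s².

α ≈ 19.4 rad/s²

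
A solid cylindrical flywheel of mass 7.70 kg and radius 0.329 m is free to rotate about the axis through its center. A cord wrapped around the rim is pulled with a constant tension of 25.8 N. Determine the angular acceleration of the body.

α ≈ 20.4 rad/s²

I = ½MR² = (1/2)(7.70)(0.329)² = 0.4167 kg·m².
τ = F R = (25.8)(0.329) = 8.488 N·m.
From τ = Iα: α = 8.488/0.4167 = 20.37 rad/s².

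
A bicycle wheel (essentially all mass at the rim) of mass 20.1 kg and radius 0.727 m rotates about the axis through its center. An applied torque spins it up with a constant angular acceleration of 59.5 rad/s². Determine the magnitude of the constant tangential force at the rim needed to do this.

I = MR² = (20.1)(0.727)² = 10.62 kg·m².
The required torque is τ = Iα = (10.62)(59.50) = 632.1 N·m.
A tangential force at the rim gives τ = FR, so F = τ/R = 632.1/0.727 = 869.5 N.

F ≈ 869 N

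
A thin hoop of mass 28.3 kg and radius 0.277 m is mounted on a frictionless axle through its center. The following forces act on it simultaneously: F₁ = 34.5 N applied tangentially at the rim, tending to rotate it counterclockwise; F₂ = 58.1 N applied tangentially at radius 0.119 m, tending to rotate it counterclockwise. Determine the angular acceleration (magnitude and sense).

I = MR² = (28.3)(0.277)² = 2.171 kg·m².
Taking counterclockwise as positive: τ₁ = +(34.5)(0.277) = +9.557 N·m; τ₂ = +(58.1)(0.119) = +6.914 N·m.
Net torque τ = 16.47 N·m.
α = τ/I = 16.47/2.171 = 7.585 rad/s².

α ≈ 7.59 rad/s², counterclockwise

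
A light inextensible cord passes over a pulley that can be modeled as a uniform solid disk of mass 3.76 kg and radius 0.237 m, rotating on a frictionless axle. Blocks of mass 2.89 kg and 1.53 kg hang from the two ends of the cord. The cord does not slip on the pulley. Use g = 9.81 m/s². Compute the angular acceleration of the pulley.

α ≈ 8.94 rad/s²

I = ½MR² = (1/2)(3.76)(0.237)² = 0.1056 kg·m².
Heavier block: m₁g − T₁ = m₁a. Lighter block: T₂ − m₂g = m₂a.
Pulley: (T₁ − T₂)R = Iα = I(a/R), so T₁ − T₂ = (I/R²)a = (1/2)M_p a = 1.880·a.
Adding the three: (m₁ − m₂)g = (m₁ + m₂ + 1.880)a, so a = (2.89 − 1.53)(9.81)/(2.89 + 1.53 + 1.880) = 2.118 m/s².
α = a/R = 2.118/0.237 = 8.936 rad/s².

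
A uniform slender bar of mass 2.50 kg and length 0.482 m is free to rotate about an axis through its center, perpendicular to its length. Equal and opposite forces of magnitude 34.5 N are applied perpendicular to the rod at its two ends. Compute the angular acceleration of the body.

α ≈ 344 rad/s²

I = (1/12)ML² = (1/12)(2.50)(0.482)² = 0.04840 kg·m².
The couple gives τ = F·(L/2) + F·(L/2) = F L = (34.5)(0.482) = 16.63 N·m.
From τ = Iα: α = 16.63/0.04840 = 343.6 rad/s².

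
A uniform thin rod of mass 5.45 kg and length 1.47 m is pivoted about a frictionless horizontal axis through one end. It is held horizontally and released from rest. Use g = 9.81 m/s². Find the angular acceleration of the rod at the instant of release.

About the pivot, I = (1/3)ML² = (1/3)(5.45)(1.47)² = 3.926 kg·m².
The weight acts at the center, a distance L/2 = 0.7350 m from the pivot; τ = Mg(L/2) = 39.30 N·m.
α = τ/I = 39.30/3.926 = 10.01 rad/s².

α ≈ 10.0 rad/s²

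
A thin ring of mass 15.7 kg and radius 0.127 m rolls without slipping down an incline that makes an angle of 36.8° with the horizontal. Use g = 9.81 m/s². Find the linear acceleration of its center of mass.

a ≈ 2.94 m/s²

Translation along the incline: Mg sinθ − f = Ma.
Rotation about the center: fR = Iα with I = MR². No-slip gives a = αR, so f = (I/R²)a = M a.
Substituting: Mg sinθ = (1 + 1.000)Ma, so a = g sinθ/(1 + 1.000) = (9.81) sin 36.8° / 2.000 = 2.938 m/s².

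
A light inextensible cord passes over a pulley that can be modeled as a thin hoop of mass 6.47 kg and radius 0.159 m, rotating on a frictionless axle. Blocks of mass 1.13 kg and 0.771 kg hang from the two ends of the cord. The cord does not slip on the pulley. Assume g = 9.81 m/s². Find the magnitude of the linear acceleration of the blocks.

I = MR² = (6.47)(0.159)² = 0.1636 kg·m².
Heavier block: m₁g − T₁ = m₁a. Lighter block: T₂ − m₂g = m₂a.
Pulley: (T₁ − T₂)R = Iα = I(a/R), so T₁ − T₂ = (I/R²)a = 1·M_p a = 6.470·a.
Adding the three: (m₁ − m₂)g = (m₁ + m₂ + 6.470)a, so a = (1.13 − 0.771)(9.81)/(1.13 + 0.771 + 6.470) = 0.4207 m/s².

a ≈ 0.421 m/s²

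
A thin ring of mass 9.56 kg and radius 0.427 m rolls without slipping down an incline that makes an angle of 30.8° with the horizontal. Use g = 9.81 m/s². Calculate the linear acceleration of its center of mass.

a ≈ 2.51 m/s²

Translation along the incline: Mg sinθ − f = Ma.
Rotation about the center: fR = Iα with I = MR². No-slip gives a = αR, so f = (I/R²)a = M a.
Substituting: Mg sinθ = (1 + 1.000)Ma, so a = g sinθ/(1 + 1.000) = (9.81) sin 30.8° / 2.000 = 2.512 m/s².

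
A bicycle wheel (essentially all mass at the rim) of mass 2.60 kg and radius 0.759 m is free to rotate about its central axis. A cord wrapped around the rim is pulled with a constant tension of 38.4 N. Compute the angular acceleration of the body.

I = MR² = (2.60)(0.759)² = 1.498 kg·m².
τ = F R = (38.4)(0.759) = 29.15 N·m.
From τ = Iα: α = 29.15/1.498 = 19.46 rad/s².

α ≈ 19.5 rad/s²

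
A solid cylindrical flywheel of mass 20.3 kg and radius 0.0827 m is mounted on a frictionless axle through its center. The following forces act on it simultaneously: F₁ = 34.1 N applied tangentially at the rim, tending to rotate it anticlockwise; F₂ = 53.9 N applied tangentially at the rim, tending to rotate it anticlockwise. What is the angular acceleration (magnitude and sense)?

α ≈ 105 rad/s², anticlockwise

I = ½MR² = (1/2)(20.3)(0.0827)² = 0.06942 kg·m².
Taking anticlockwise as positive: τ₁ = +(34.1)(0.0827) = +2.820 N·m; τ₂ = +(53.9)(0.0827) = +4.458 N·m.
Net torque τ = 7.278 N·m.
α = τ/I = 7.278/0.06942 = 104.8 rad/s².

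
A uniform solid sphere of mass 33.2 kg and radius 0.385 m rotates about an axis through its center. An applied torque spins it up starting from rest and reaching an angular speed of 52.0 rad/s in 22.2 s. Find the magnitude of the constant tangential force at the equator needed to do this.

F ≈ 12.0 N

I = (2/5)MR² = (2/5)(33.2)(0.385)² = 1.968 kg·m².
α = Δω/Δt = (52.0 − 0)/22.2 = 2.342 rad/s².
The required torque is τ = Iα = (1.968)(2.342) = 4.611 N·m.
A tangential force at the equator gives τ = FR, so F = τ/R = 4.611/0.385 = 11.98 N.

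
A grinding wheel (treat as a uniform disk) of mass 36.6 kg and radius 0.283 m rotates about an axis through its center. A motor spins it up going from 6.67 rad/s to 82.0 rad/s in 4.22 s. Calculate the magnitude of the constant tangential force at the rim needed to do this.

F ≈ 92.4 N

I = ½MR² = (1/2)(36.6)(0.283)² = 1.466 kg·m².
α = Δω/Δt = (82.0 − 6.67)/4.22 = 17.85 rad/s².
The required torque is τ = Iα = (1.466)(17.85) = 26.16 N·m.
A tangential force at the rim gives τ = FR, so F = τ/R = 26.16/0.283 = 92.45 N.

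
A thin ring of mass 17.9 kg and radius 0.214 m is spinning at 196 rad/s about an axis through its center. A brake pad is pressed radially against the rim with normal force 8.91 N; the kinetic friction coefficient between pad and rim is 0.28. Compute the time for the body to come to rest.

t ≈ 301 s

I = MR² = (17.9)(0.214)² = 0.8197 kg·m².
Friction force f = μN = (0.28)(8.91) = 2.495 N at the rim; torque magnitude τ = fR = 0.5339 N·m, opposing ω.
|α| = τ/I = 0.5339/0.8197 = 0.6513 rad/s² (deceleration).
0 = ω₀ − |α|t ⇒ t = ω₀/|α| = 196/0.6513 = 300.9 s.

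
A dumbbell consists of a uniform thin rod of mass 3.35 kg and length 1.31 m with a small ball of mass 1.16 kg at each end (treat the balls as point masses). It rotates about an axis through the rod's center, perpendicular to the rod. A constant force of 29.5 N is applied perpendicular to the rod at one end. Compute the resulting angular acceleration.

α ≈ 13.1 rad/s²

I_rod = (1/12)ML² = (1/12)(3.35)(1.31)² = 0.4791 kg·m².
I_balls = 2·m·(L/2)² = 2(1.16)(0.6550)² = 0.9953 kg·m².
Total I = 1.474 kg·m².
τ = F·(L/2) = (29.5)(0.655) = 19.32 N·m.
α = τ/I = 19.32/1.474 = 13.11 rad/s².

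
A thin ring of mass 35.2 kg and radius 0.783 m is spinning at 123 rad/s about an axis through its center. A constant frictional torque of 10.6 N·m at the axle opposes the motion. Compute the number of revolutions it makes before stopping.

≈ 2450 revolutions

I = MR² = (35.2)(0.783)² = 21.58 kg·m².
The net torque has magnitude 10.6 N·m, opposing ω.
|α| = τ/I = 10.60/21.58 = 0.4912 rad/s² (deceleration).
ω² = ω₀² − 2|α|θ with ω = 0 ⇒ θ = ω₀²/(2|α|) = 15400 rad = 2451 rev.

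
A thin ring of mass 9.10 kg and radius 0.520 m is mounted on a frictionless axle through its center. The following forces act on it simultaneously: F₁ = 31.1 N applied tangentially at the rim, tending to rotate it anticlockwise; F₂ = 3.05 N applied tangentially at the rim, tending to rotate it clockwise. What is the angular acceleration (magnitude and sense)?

α ≈ 5.93 rad/s², anticlockwise

I = MR² = (9.10)(0.520)² = 2.461 kg·m².
Taking anticlockwise as positive: τ₁ = +(31.1)(0.520) = +16.17 N·m; τ₂ = −(3.05)(0.520) = −1.586 N·m.
Net torque τ = 14.59 N·m.
α = τ/I = 14.59/2.461 = 5.928 rad/s².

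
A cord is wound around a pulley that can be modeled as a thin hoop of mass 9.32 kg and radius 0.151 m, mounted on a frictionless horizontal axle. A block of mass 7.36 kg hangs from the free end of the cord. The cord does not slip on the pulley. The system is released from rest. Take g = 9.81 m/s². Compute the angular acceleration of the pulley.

α ≈ 28.7 rad/s²

I = MR² = (9.32)(0.151)² = 0.2125 kg·m².
Block: mg − T = ma. Pulley: TR = Iα. No-slip: a = αR, so T = (I/R²)a = 9.320·a.
Then mg = (m + 9.320)a, so a = (7.36)(9.81)/(7.36 + 9.320) = 4.329 m/s².
α = a/R = 4.329/0.151 = 28.67 rad/s².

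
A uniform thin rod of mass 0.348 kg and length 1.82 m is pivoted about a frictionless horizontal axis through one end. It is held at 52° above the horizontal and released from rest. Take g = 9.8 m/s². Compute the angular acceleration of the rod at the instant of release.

About the pivot, I = (1/3)ML² = (1/3)(0.348)(1.82)² = 0.3842 kg·m².
The weight acts at the center, a distance L/2 = 0.9100 m from the pivot; τ = Mg(L/2) cos 52° = 1.911 N·m.
α = τ/I = 1.911/0.3842 = 4.973 rad/s².
(Equivalently α = (3g/(2L)) cos 52° = 4.973 rad/s².)

α ≈ 4.97 rad/s²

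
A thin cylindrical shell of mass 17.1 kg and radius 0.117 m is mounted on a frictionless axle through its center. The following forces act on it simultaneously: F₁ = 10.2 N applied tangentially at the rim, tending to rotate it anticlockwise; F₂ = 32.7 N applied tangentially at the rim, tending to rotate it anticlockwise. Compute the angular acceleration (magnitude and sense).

α ≈ 21.4 rad/s², anticlockwise

I = MR² = (17.1)(0.117)² = 0.2341 kg·m².
Taking anticlockwise as positive: τ₁ = +(10.2)(0.117) = +1.193 N·m; τ₂ = +(32.7)(0.117) = +3.826 N·m.
Net torque τ = 5.019 N·m.
α = τ/I = 5.019/0.2341 = 21.44 rad/s².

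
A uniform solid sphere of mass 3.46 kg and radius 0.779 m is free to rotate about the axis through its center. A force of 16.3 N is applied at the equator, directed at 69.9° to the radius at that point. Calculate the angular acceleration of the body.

I = (2/5)MR² = (2/5)(3.46)(0.779)² = 0.8399 kg·m².
Only the tangential component produces torque: τ = F R sinθ = (16.3)(0.779) sin 69.9° = 11.92 N·m.
Newton's second law for rotation, τ = Iα, gives α = τ/I = 11.92/0.8399 = 14.20 rad/s².

α ≈ 14.2 rad/s²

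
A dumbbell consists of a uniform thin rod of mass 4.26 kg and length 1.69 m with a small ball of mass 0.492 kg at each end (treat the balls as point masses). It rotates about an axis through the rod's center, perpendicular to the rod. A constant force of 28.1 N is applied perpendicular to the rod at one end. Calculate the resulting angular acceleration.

I_rod = (1/12)ML² = (1/12)(4.26)(1.69)² = 1.014 kg·m².
I_balls = 2·m·(L/2)² = 2(0.492)(0.8450)² = 0.7026 kg·m².
Total I = 1.717 kg·m².
τ = F·(L/2) = (28.1)(0.845) = 23.74 N·m.
α = τ/I = 23.74/1.717 = 13.83 rad/s².

α ≈ 13.8 rad/s²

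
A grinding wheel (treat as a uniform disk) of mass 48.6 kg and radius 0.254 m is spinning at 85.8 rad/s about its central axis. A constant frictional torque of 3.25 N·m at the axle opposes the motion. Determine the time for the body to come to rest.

I = ½MR² = (1/2)(48.6)(0.254)² = 1.568 kg·m².
The net torque has magnitude 3.25 N·m, opposing ω.
|α| = τ/I = 3.250/1.568 = 2.073 rad/s² (deceleration).
0 = ω₀ − |α|t ⇒ t = ω₀/|α| = 85.8/2.073 = 41.39 s.

t ≈ 41.4 s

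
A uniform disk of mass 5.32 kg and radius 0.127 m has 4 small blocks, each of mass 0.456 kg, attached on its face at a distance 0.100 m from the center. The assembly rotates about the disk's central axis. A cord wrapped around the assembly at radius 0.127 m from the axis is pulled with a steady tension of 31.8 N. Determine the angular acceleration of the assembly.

α ≈ 66.1 rad/s²

I_disk = ½MR² = ½(5.32)(0.127)² = 0.04290 kg·m².
I_blocks = 4·m·r² = 4(0.456)(0.100)² = 0.01824 kg·m².
Total I = 0.06114 kg·m².
τ = F r = (31.8)(0.127) = 4.039 N·m.
α = τ/I = 4.039/0.06114 = 66.05 rad/s².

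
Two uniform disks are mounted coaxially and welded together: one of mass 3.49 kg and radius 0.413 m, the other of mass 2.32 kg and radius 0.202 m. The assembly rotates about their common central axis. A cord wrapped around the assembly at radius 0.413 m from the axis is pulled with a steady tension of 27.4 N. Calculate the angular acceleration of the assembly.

I = ½M₁R₁² + ½M₂R₂² = ½(3.49)(0.413)² + ½(2.32)(0.202)² = 0.3450 kg·m².
τ = F r = (27.4)(0.413) = 11.32 N·m.
α = τ/I = 11.32/0.3450 = 32.80 rad/s².

α ≈ 32.8 rad/s²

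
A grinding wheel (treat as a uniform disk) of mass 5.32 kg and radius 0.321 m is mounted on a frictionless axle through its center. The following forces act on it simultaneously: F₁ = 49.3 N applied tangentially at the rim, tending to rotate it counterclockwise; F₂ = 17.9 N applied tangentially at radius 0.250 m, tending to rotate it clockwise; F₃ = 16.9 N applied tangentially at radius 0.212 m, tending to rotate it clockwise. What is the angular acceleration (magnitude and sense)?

α ≈ 28.3 rad/s², counterclockwise

I = ½MR² = (1/2)(5.32)(0.321)² = 0.2741 kg·m².
Taking counterclockwise as positive: τ₁ = +(49.3)(0.321) = +15.83 N·m; τ₂ = −(17.9)(0.250) = −4.475 N·m; τ₃ = −(16.9)(0.212) = −3.583 N·m.
Net torque τ = 7.767 N·m.
α = τ/I = 7.767/0.2741 = 28.34 rad/s².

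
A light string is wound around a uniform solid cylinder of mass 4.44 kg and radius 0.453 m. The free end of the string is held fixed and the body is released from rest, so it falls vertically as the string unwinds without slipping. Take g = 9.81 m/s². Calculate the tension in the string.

Translation: Mg − T = Ma. Rotation about the center: TR = Iα with I = ½MR².
With a = αR: T = (I/R²)a = (1/2)M a, so Mg = (1 + 0.5000)Ma.
a = g/(1 + 0.5000) = 9.81/1.500 = 6.540 m/s².
T = 0.5000·M·a = (0.5000)(4.44)(6.540) = 14.52 N.

T ≈ 14.5 N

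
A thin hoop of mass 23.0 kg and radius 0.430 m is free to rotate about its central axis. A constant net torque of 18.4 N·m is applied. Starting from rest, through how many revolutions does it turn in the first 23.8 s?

≈ 195 revolutions

I = MR² = (23.0)(0.430)² = 4.253 kg·m².
α = τ/I = 18.4/4.253 = 4.327 rad/s².
θ = ½αt² = ½(4.327)(23.8)² = 1225 rad.
Revolutions = θ/(2π) = 195.0.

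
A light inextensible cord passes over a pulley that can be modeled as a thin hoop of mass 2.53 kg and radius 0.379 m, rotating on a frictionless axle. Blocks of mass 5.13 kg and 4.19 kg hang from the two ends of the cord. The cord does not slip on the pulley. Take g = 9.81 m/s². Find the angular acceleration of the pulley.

α ≈ 2.05 rad/s²

I = MR² = (2.53)(0.379)² = 0.3634 kg·m².
Heavier block: m₁g − T₁ = m₁a. Lighter block: T₂ − m₂g = m₂a.
Pulley: (T₁ − T₂)R = Iα = I(a/R), so T₁ − T₂ = (I/R²)a = 1·M_p a = 2.530·a.
Adding the three: (m₁ − m₂)g = (m₁ + m₂ + 2.530)a, so a = (5.13 − 4.19)(9.81)/(5.13 + 4.19 + 2.530) = 0.7782 m/s².
α = a/R = 0.7782/0.379 = 2.053 rad/s².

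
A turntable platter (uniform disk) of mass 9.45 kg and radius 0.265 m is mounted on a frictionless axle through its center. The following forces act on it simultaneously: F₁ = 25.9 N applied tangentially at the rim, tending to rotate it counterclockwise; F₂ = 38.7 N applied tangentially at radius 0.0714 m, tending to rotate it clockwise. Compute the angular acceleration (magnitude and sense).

I = ½MR² = (1/2)(9.45)(0.265)² = 0.3318 kg·m².
Taking counterclockwise as positive: τ₁ = +(25.9)(0.265) = +6.864 N·m; τ₂ = −(38.7)(0.0714) = −2.763 N·m.
Net torque τ = 4.100 N·m.
α = τ/I = 4.100/0.3318 = 12.36 rad/s².

α ≈ 12.4 rad/s², counterclockwise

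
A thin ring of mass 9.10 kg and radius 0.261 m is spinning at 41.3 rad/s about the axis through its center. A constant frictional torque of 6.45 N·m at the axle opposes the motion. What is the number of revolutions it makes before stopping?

I = MR² = (9.10)(0.261)² = 0.6199 kg·m².
The net torque has magnitude 6.45 N·m, opposing ω.
|α| = τ/I = 6.450/0.6199 = 10.40 rad/s² (deceleration).
ω² = ω₀² − 2|α|θ with ω = 0 ⇒ θ = ω₀²/(2|α|) = 81.97 rad = 13.05 rev.

≈ 13.0 revolutions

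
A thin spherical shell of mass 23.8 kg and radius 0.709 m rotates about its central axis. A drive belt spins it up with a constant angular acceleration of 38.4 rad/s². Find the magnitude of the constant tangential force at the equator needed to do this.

F ≈ 432 N

I = (2/3)MR² = (2/3)(23.8)(0.709)² = 7.976 kg·m².
The required torque is τ = Iα = (7.976)(38.40) = 306.3 N·m.
A tangential force at the equator gives τ = FR, so F = τ/R = 306.3/0.709 = 432.0 N.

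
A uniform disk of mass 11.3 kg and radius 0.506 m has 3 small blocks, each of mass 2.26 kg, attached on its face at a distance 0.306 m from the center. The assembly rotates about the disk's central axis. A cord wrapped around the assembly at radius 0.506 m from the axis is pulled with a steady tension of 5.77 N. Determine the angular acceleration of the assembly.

I_disk = ½MR² = ½(11.3)(0.506)² = 1.447 kg·m².
I_blocks = 3·m·r² = 3(2.26)(0.306)² = 0.6349 kg·m².
Total I = 2.081 kg·m².
τ = F r = (5.77)(0.506) = 2.920 N·m.
α = τ/I = 2.920/2.081 = 1.403 rad/s².

α ≈ 1.40 rad/s²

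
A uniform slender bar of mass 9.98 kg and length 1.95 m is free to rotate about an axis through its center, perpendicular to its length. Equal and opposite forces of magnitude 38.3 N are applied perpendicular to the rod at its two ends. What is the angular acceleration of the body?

I = (1/12)ML² = (1/12)(9.98)(1.95)² = 3.162 kg·m².
The couple gives τ = F·(L/2) + F·(L/2) = F L = (38.3)(1.95) = 74.68 N·m.
From τ = Iα: α = 74.68/3.162 = 23.62 rad/s².

α ≈ 23.6 rad/s²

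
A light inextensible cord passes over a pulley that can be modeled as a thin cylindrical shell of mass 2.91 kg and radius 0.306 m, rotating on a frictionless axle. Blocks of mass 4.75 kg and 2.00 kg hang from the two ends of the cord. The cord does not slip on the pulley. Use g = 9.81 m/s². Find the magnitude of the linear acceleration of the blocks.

I = MR² = (2.91)(0.306)² = 0.2725 kg·m².
Heavier block: m₁g − T₁ = m₁a. Lighter block: T₂ − m₂g = m₂a.
Pulley: (T₁ − T₂)R = Iα = I(a/R), so T₁ − T₂ = (I/R²)a = 1·M_p a = 2.910·a.
Adding the three: (m₁ − m₂)g = (m₁ + m₂ + 2.910)a, so a = (4.75 − 2.00)(9.81)/(4.75 + 2.00 + 2.910) = 2.793 m/s².

a ≈ 2.79 m/s²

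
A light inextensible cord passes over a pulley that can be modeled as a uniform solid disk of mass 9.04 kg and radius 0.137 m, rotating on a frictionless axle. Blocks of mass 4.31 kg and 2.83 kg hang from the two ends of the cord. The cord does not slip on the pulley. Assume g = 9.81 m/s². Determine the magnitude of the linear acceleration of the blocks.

a ≈ 1.25 m/s²

I = ½MR² = (1/2)(9.04)(0.137)² = 0.08484 kg·m².
Heavier block: m₁g − T₁ = m₁a. Lighter block: T₂ − m₂g = m₂a.
Pulley: (T₁ − T₂)R = Iα = I(a/R), so T₁ − T₂ = (I/R²)a = (1/2)M_p a = 4.520·a.
Adding the three: (m₁ − m₂)g = (m₁ + m₂ + 4.520)a, so a = (4.31 − 2.83)(9.81)/(4.31 + 2.83 + 4.520) = 1.245 m/s².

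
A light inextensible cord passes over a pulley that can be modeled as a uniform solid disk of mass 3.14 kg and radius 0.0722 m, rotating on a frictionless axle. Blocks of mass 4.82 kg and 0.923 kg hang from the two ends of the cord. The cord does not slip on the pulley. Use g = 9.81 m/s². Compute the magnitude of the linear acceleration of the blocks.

I = ½MR² = (1/2)(3.14)(0.0722)² = 0.008184 kg·m².
Heavier block: m₁g − T₁ = m₁a. Lighter block: T₂ − m₂g = m₂a.
Pulley: (T₁ − T₂)R = Iα = I(a/R), so T₁ − T₂ = (I/R²)a = (1/2)M_p a = 1.570·a.
Adding the three: (m₁ − m₂)g = (m₁ + m₂ + 1.570)a, so a = (4.82 − 0.923)(9.81)/(4.82 + 0.923 + 1.570) = 5.228 m/s².

a ≈ 5.23 m/s²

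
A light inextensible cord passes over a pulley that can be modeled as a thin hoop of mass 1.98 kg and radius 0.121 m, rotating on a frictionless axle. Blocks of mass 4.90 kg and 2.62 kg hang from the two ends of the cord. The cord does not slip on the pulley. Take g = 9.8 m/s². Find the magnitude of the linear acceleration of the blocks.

I = MR² = (1.98)(0.121)² = 0.02899 kg·m².
Heavier block: m₁g − T₁ = m₁a. Lighter block: T₂ − m₂g = m₂a.
Pulley: (T₁ − T₂)R = Iα = I(a/R), so T₁ − T₂ = (I/R²)a = 1·M_p a = 1.980·a.
Adding the three: (m₁ − m₂)g = (m₁ + m₂ + 1.980)a, so a = (4.90 − 2.62)(9.8)/(4.90 + 2.62 + 1.980) = 2.352 m/s².

a ≈ 2.35 m/s²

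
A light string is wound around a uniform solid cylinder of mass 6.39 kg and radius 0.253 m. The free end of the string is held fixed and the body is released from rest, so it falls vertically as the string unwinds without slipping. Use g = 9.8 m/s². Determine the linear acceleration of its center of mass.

Translation: Mg − T = Ma. Rotation about the center: TR = Iα with I = ½MR².
With a = αR: T = (I/R²)a = (1/2)M a, so Mg = (1 + 0.5000)Ma.
a = g/(1 + 0.5000) = 9.8/1.500 = 6.533 m/s².

a ≈ 6.53 m/s²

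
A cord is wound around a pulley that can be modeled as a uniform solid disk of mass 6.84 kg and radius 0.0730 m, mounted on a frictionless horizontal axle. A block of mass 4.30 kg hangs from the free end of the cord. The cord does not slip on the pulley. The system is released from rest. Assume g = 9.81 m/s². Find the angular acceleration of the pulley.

α ≈ 74.9 rad/s²

I = ½MR² = (1/2)(6.84)(0.0730)² = 0.01823 kg·m².
Block: mg − T = ma. Pulley: TR = Iα. No-slip: a = αR, so T = (I/R²)a = 3.420·a.
Then mg = (m + 3.420)a, so a = (4.30)(9.81)/(4.30 + 3.420) = 5.464 m/s².
α = a/R = 5.464/0.0730 = 74.85 rad/s².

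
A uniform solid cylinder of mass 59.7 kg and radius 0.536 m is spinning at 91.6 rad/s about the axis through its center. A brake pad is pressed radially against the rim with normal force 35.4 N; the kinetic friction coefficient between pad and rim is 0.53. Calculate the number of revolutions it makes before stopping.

≈ 569 revolutions

I = ½MR² = (1/2)(59.7)(0.536)² = 8.576 kg·m².
Friction force f = μN = (0.53)(35.4) = 18.76 N at the rim; torque magnitude τ = fR = 10.06 N·m, opposing ω.
|α| = τ/I = 10.06/8.576 = 1.173 rad/s² (deceleration).
ω² = ω₀² − 2|α|θ with ω = 0 ⇒ θ = ω₀²/(2|α|) = 3578 rad = 569.4 rev.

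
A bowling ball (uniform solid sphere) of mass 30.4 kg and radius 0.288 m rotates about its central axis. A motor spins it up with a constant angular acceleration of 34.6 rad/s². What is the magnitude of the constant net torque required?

τ ≈ 34.9 N·m

I = (2/5)MR² = (2/5)(30.4)(0.288)² = 1.009 kg·m².
τ = Iα = (1.009)(34.60) = 34.90 N·m.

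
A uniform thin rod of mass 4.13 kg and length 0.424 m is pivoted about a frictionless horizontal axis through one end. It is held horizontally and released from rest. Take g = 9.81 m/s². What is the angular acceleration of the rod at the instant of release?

α ≈ 34.7 rad/s²

About the pivot, I = (1/3)ML² = (1/3)(4.13)(0.424)² = 0.2475 kg·m².
The weight acts at the center, a distance L/2 = 0.2120 m from the pivot; τ = Mg(L/2) = 8.589 N·m.
α = τ/I = 8.589/0.2475 = 34.71 rad/s².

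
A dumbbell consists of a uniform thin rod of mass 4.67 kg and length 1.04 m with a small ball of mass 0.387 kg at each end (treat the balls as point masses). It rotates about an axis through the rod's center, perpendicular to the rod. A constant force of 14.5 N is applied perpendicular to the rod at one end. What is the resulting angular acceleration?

α ≈ 12.0 rad/s²

I_rod = (1/12)ML² = (1/12)(4.67)(1.04)² = 0.4209 kg·m².
I_balls = 2·m·(L/2)² = 2(0.387)(0.5200)² = 0.2093 kg·m².
Total I = 0.6302 kg·m².
τ = F·(L/2) = (14.5)(0.520) = 7.540 N·m.
α = τ/I = 7.540/0.6302 = 11.96 rad/s².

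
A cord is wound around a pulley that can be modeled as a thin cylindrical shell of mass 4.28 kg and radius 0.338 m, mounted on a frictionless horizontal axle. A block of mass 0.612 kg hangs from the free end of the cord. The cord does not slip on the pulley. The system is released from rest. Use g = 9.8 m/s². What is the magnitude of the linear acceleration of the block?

I = MR² = (4.28)(0.338)² = 0.4890 kg·m².
Block: mg − T = ma. Pulley: TR = Iα. No-slip: a = αR, so T = (I/R²)a = 4.280·a.
Then mg = (m + 4.280)a, so a = (0.612)(9.8)/(0.612 + 4.280) = 1.226 m/s².

a ≈ 1.23 m/s²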